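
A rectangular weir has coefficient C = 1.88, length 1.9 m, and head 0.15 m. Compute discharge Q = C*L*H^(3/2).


Q = C * L * H^(3/2) = 1.88 * 1.9 * 0.15^1.5 = 1.88 * 1.9 * 0.058095

0.2075 m^3/s


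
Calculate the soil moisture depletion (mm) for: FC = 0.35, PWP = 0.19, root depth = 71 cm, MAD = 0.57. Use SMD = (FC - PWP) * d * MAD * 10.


SMD = (FC - PWP) * d * MAD * 10
SMD = (0.35 - 0.19) * 71 * 0.57 * 10
SMD = 0.1600 * 71 * 0.57 * 10

64.7520 mm


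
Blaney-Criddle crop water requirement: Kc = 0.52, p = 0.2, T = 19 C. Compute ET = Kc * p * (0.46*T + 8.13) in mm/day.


ET = Kc * p * (0.46*T + 8.13)
ET = 0.52 * 0.2 * (0.46*19 + 8.13)
ET = 0.52 * 0.2 * 16.8700

1.7545 mm/day


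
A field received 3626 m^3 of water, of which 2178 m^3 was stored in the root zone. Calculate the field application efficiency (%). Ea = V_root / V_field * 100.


Ea = V_root / V_field * 100 = 2178 / 3626 * 100 = 60.0662%

60.0662 %


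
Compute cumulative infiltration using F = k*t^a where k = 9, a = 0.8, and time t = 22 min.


F = k * t^a = 9 * 22^0.8
F = 9 * 11.855999

106.7040 mm


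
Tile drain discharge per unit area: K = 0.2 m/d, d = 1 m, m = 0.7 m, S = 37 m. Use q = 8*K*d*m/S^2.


q = 8*K*d*m/S^2
q = 8*0.2*1*0.7/37^2
q = 1.1200 / 1369

8.1812e-04 m/d


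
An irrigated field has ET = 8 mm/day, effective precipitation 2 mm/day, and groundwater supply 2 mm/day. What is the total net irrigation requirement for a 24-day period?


Daily deficit = ET - Pe - GW = 8 - 2 - 2 = 4 mm/day
NIR = 4 * 24 = 96 mm

96.0000 mm


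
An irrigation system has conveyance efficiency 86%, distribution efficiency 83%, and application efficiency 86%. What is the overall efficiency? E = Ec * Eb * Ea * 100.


Ec = 0.86, Eb = 0.83, Ea = 0.86
E = 0.86 * 0.83 * 0.86 * 100 = 61.3868%

61.3868 %


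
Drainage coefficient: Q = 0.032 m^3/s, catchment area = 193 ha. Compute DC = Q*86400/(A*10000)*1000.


DC = Q * 86400 / (A * 10000) * 1000
DC = 0.032 * 86400 / (193 * 10000) * 1000
DC = 2764800.0000 / 1930000

1.4325 mm/day


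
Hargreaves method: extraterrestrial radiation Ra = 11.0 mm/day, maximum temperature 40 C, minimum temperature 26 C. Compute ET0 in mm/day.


Tmean = (Tmax + Tmin)/2 = (40 + 26)/2 = 33.0
ET0 = 0.0023 * 11.0 * (33.0 + 17.8) * sqrt(40 - 26)
ET0 = 0.0023 * 11.0 * 50.8 * 3.741657

4.8089 mm/day


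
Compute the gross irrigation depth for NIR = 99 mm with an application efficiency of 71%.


Ea = 71% = 0.71
GID = NIR / Ea = 99 / 0.71 = 139.4366 mm

139.4366 mm


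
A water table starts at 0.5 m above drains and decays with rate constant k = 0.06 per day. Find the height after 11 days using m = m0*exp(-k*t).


m = m0 * exp(-k*t)
m = 0.5 * exp(-0.06 * 11)
m = 0.5 * exp(-0.6600)

0.2584 m


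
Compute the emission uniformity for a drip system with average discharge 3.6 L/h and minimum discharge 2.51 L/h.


EU = (q_min/q_avg)*100 = (2.51/3.6)*100 = 69.7222%

69.7222 %


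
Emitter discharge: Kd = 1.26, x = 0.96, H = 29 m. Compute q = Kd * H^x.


q = Kd * H^x = 1.26 * 29^0.96 = 1.26 * 25.345571

31.9354 L/h


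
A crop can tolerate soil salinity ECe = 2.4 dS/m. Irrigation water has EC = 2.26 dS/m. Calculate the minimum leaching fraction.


LR = ECiw / (5*ECe - ECiw)
LR = 2.26 / (5*2.4 - 2.26)
LR = 2.26 / 9.7400

0.2320


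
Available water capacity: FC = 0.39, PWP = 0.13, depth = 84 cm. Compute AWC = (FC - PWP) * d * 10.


AWC = (FC - PWP) * d * 10
AWC = (0.39 - 0.13) * 84 * 10
AWC = 0.2600 * 84 * 10

218.4000 mm


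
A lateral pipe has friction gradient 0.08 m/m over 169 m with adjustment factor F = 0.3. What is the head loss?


hf = J * L * F = 0.08 * 169 * 0.3 = 4.0560 m

4.0560 m


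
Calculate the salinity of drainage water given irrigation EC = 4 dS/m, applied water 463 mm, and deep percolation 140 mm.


EC_dw = EC_iw * D_iw / D_dw
EC_dw = 4 * 463 / 140
EC_dw = 1852 / 140

13.2286 dS/m


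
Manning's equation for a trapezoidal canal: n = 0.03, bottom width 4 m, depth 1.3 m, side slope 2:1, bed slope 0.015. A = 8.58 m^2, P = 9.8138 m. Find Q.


R = A/P = 8.58/9.8138 = 0.874279
Q = (1/0.03) * 8.58 * 0.874279^(2/3) * 0.015^0.5

32.0267 m^3/s


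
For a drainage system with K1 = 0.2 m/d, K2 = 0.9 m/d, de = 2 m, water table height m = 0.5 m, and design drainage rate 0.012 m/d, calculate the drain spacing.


S^2 = 8*K2*de*m/q + 4*K1*m^2/q
S^2 = 8*0.9*2*0.5/0.012 + 4*0.2*0.5^2/0.012
S = sqrt(616.6667)

24.8328 m


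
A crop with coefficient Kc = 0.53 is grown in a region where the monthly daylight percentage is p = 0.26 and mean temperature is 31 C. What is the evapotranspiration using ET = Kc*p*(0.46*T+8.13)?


ET = Kc * p * (0.46*T + 8.13)
ET = 0.53 * 0.26 * (0.46*31 + 8.13)
ET = 0.53 * 0.26 * 22.3900

3.0853 mm/day


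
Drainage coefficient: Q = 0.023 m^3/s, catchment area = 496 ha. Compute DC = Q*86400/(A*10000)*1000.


DC = Q * 86400 / (A * 10000) * 1000
DC = 0.023 * 86400 / (496 * 10000) * 1000
DC = 1987200.0000 / 4960000

0.4006 mm/day


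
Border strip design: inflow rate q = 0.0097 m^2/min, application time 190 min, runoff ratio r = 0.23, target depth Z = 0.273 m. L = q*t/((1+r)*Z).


L = q*t/((1+r)*Z)
L = 0.0097*190/((1+0.23)*0.273)
L = 1.843/0.33579

5.4885 m


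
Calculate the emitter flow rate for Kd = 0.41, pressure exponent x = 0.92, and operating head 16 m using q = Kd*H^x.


q = Kd * H^x = 0.41 * 16^0.92 = 0.41 * 12.817118

5.2550 L/h


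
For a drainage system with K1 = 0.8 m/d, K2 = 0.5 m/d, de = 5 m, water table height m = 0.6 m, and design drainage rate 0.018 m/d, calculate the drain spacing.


S^2 = 8*K2*de*m/q + 4*K1*m^2/q
S^2 = 8*0.5*5*0.6/0.018 + 4*0.8*0.6^2/0.018
S = sqrt(730.6667)

27.0308 m


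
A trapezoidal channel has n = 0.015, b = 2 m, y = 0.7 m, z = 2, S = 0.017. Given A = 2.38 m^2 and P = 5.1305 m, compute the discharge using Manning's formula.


R = A/P = 2.38/5.1305 = 0.463892
Q = (1/0.015) * 2.38 * 0.463892^(2/3) * 0.017^0.5

12.3971 m^3/s


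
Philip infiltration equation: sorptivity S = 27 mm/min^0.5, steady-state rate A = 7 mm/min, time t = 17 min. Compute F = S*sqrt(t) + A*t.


F = S*sqrt(t) + A*t
F = 27*sqrt(17) + 7*17
F = 27*4.123106 + 119

230.3239 mm


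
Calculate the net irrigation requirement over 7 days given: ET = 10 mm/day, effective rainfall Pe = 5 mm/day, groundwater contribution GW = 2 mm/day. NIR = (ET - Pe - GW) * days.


Daily deficit = ET - Pe - GW = 10 - 5 - 2 = 3 mm/day
NIR = 3 * 7 = 21 mm

21.0000 mm


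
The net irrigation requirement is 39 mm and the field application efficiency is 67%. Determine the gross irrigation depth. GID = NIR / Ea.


Ea = 67% = 0.67
GID = NIR / Ea = 39 / 0.67 = 58.2090 mm

58.2090 mm


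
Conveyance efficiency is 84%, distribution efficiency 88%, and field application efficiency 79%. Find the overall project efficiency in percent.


Ec = 0.84, Eb = 0.88, Ea = 0.79
E = 0.84 * 0.88 * 0.79 * 100 = 58.3968%

58.3968 %


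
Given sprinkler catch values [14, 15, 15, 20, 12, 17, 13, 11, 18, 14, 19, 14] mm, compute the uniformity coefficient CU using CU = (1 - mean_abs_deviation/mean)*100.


mean = 15.166667 mm
MAD = 2.222222 mm
CU = (1 - 2.222222/15.166667)*100

85.3480 %


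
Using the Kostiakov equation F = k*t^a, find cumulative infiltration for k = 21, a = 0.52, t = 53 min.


F = k * t^a = 21 * 53^0.52
F = 21 * 7.881764

165.5170 mm


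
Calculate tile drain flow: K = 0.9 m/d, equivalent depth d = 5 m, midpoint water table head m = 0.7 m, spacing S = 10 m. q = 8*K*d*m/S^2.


q = 8*K*d*m/S^2
q = 8*0.9*5*0.7/10^2
q = 25.2000 / 100

0.2520 m/d


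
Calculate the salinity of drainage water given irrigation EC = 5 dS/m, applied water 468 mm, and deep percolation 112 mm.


EC_dw = EC_iw * D_iw / D_dw
EC_dw = 5 * 468 / 112
EC_dw = 2340 / 112

20.8929 dS/m


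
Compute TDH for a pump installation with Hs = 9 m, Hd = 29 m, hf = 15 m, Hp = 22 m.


TDH = Hs + Hd + hf + Hp = 9 + 29 + 15 + 22 = 75

75 m


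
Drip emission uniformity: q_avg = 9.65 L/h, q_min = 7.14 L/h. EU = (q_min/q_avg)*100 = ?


EU = (q_min/q_avg)*100 = (7.14/9.65)*100 = 73.9896%

73.9896 %


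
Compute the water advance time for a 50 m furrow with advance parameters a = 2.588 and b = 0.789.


t = (L/a)^(1/b)
t = (50/2.588)^(1/0.789)
t = 19.319938^(1/0.789)

42.6500 min


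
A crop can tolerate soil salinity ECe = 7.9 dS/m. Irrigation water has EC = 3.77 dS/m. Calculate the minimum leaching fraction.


LR = ECiw / (5*ECe - ECiw)
LR = 3.77 / (5*7.9 - 3.77)
LR = 3.77 / 35.7300

0.1055


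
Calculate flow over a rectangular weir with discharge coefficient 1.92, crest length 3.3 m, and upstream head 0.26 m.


Q = C * L * H^(3/2) = 1.92 * 3.3 * 0.26^1.5 = 1.92 * 3.3 * 0.132575

0.8400 m^3/s


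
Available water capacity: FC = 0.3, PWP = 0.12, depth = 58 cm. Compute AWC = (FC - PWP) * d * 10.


AWC = (FC - PWP) * d * 10
AWC = (0.3 - 0.12) * 58 * 10
AWC = 0.1800 * 58 * 10

104.4000 mm


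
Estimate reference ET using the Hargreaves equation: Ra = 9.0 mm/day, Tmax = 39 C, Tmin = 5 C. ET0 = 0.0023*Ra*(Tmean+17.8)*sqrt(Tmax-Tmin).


Tmean = (Tmax + Tmin)/2 = (39 + 5)/2 = 22.0
ET0 = 0.0023 * 9.0 * (22.0 + 17.8) * sqrt(39 - 5)
ET0 = 0.0023 * 9.0 * 39.8 * 5.830952

4.8039 mm/day


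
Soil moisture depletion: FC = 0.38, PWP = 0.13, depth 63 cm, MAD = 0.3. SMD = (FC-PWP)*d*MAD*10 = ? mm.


SMD = (FC - PWP) * d * MAD * 10
SMD = (0.38 - 0.13) * 63 * 0.3 * 10
SMD = 0.2500 * 63 * 0.3 * 10

47.2500 mm


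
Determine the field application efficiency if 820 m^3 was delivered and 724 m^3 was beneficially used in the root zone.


Ea = V_root / V_field * 100 = 724 / 820 * 100 = 88.2927%

88.2927 %


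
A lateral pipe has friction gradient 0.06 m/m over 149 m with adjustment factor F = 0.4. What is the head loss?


hf = J * L * F = 0.06 * 149 * 0.4 = 3.5760 m

3.5760 m


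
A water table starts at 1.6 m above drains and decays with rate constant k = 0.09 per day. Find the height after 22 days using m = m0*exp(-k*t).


m = m0 * exp(-k*t)
m = 1.6 * exp(-0.09 * 22)
m = 1.6 * exp(-1.9800)

0.2209 m


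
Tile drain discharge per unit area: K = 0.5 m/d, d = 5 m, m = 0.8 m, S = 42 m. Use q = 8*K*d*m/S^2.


q = 8*K*d*m/S^2
q = 8*0.5*5*0.8/42^2
q = 16.0000 / 1764

0.0091 m/d


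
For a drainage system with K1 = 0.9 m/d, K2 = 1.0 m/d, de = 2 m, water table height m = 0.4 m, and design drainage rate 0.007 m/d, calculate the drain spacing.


S^2 = 8*K2*de*m/q + 4*K1*m^2/q
S^2 = 8*1.0*2*0.4/0.007 + 4*0.9*0.4^2/0.007
S = sqrt(996.5714)

31.5685 m


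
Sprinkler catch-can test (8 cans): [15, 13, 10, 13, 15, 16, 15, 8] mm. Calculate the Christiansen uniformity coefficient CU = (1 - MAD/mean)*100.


mean = 13.125000 mm
MAD = 2.125000 mm
CU = (1 - 2.125000/13.125000)*100

83.8095 %


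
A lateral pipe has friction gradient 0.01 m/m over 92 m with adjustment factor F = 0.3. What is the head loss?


hf = J * L * F = 0.01 * 92 * 0.3 = 0.2760 m

0.2760 m


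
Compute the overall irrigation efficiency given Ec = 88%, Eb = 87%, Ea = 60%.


Ec = 0.88, Eb = 0.87, Ea = 0.6
E = 0.88 * 0.87 * 0.6 * 100 = 45.9360%

45.9360 %


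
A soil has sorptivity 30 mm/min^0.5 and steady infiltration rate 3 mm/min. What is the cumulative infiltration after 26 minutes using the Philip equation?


F = S*sqrt(t) + A*t
F = 30*sqrt(26) + 3*26
F = 30*5.099020 + 78

230.9706 mm


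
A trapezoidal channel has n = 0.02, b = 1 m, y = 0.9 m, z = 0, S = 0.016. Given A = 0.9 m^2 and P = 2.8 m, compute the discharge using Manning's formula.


R = A/P = 0.9/2.8 = 0.321429
Q = (1/0.02) * 0.9 * 0.321429^(2/3) * 0.016^0.5

2.6709 m^3/s


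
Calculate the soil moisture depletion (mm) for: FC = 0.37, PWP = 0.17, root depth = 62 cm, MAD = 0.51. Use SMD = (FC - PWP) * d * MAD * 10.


SMD = (FC - PWP) * d * MAD * 10
SMD = (0.37 - 0.17) * 62 * 0.51 * 10
SMD = 0.2000 * 62 * 0.51 * 10

63.2400 mm


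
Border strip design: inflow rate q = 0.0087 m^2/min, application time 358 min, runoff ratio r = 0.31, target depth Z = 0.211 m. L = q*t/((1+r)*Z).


L = q*t/((1+r)*Z)
L = 0.0087*358/((1+0.31)*0.211)
L = 3.1146/0.27641

11.2680 m


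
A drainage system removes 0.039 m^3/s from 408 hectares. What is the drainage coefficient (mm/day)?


DC = Q * 86400 / (A * 10000) * 1000
DC = 0.039 * 86400 / (408 * 10000) * 1000
DC = 3369600.0000 / 4080000

0.8259 mm/day


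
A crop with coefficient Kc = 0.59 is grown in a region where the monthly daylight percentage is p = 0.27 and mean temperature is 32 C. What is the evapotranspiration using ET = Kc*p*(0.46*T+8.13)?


ET = Kc * p * (0.46*T + 8.13)
ET = 0.59 * 0.27 * (0.46*32 + 8.13)
ET = 0.59 * 0.27 * 22.8500

3.6400 mm/day


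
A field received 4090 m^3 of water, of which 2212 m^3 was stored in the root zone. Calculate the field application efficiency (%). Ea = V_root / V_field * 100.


Ea = V_root / V_field * 100 = 2212 / 4090 * 100 = 54.0831%

54.0831 %


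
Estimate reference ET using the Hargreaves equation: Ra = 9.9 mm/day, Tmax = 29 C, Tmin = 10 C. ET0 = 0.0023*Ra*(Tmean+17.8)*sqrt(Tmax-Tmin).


Tmean = (Tmax + Tmin)/2 = (29 + 10)/2 = 19.5
ET0 = 0.0023 * 9.9 * (19.5 + 17.8) * sqrt(29 - 10)
ET0 = 0.0023 * 9.9 * 37.3 * 4.358899

3.7021 mm/day


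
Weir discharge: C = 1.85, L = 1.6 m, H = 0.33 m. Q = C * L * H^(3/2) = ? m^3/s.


Q = C * L * H^(3/2) = 1.85 * 1.6 * 0.33^1.5 = 1.85 * 1.6 * 0.189571

0.5611 m^3/s


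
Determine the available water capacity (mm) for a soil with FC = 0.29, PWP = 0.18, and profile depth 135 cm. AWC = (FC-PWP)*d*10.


AWC = (FC - PWP) * d * 10
AWC = (0.29 - 0.18) * 135 * 10
AWC = 0.1100 * 135 * 10

148.5000 mm


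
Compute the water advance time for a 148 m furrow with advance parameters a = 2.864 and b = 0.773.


t = (L/a)^(1/b)
t = (148/2.864)^(1/0.773)
t = 51.675978^(1/0.773)

164.5943 min


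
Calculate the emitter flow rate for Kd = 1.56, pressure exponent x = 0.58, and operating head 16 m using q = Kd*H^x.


q = Kd * H^x = 1.56 * 16^0.58 = 1.56 * 4.993322

7.7896 L/h


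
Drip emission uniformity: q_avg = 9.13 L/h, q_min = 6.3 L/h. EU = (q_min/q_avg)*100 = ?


EU = (q_min/q_avg)*100 = (6.3/9.13)*100 = 69.0033%

69.0033 %


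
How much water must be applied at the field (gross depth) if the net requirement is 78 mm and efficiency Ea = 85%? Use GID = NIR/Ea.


Ea = 85% = 0.85
GID = NIR / Ea = 78 / 0.85 = 91.7647 mm

91.7647 mm


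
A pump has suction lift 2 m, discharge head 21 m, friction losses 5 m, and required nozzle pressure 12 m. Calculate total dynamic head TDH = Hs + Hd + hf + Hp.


TDH = Hs + Hd + hf + Hp = 2 + 21 + 5 + 12 = 40

40 m


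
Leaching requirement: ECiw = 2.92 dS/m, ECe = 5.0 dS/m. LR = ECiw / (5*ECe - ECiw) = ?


LR = ECiw / (5*ECe - ECiw)
LR = 2.92 / (5*5.0 - 2.92)
LR = 2.92 / 22.0800

0.1322


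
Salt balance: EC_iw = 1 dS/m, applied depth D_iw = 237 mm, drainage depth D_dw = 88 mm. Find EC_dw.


EC_dw = EC_iw * D_iw / D_dw
EC_dw = 1 * 237 / 88
EC_dw = 237 / 88

2.6932 dS/m


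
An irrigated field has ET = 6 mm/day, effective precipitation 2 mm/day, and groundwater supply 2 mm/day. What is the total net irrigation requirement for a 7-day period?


Daily deficit = ET - Pe - GW = 6 - 2 - 2 = 2 mm/day
NIR = 2 * 7 = 14 mm

14.0000 mm


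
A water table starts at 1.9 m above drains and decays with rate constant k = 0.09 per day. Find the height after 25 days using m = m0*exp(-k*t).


m = m0 * exp(-k*t)
m = 1.9 * exp(-0.09 * 25)
m = 1.9 * exp(-2.2500)

0.2003 m


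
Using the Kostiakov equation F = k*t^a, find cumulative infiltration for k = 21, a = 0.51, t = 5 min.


F = k * t^a = 21 * 5^0.51
F = 21 * 2.272347

47.7193 mm


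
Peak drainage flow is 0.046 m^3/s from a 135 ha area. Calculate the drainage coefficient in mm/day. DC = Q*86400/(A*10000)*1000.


DC = Q * 86400 / (A * 10000) * 1000
DC = 0.046 * 86400 / (135 * 10000) * 1000
DC = 3974400.0000 / 1350000

2.9440 mm/day


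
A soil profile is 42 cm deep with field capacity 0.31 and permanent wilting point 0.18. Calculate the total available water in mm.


AWC = (FC - PWP) * d * 10
AWC = (0.31 - 0.18) * 42 * 10
AWC = 0.1300 * 42 * 10

54.6000 mm


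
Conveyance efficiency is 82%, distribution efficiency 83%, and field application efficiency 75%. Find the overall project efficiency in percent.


Ec = 0.82, Eb = 0.83, Ea = 0.75
E = 0.82 * 0.83 * 0.75 * 100 = 51.0450%

51.0450 %


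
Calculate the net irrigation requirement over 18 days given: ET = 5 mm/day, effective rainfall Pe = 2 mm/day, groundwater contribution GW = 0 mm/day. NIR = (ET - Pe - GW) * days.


Daily deficit = ET - Pe - GW = 5 - 2 - 0 = 3 mm/day
NIR = 3 * 18 = 54 mm

54.0000 mm


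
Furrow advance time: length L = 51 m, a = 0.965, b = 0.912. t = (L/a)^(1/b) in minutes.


t = (L/a)^(1/b)
t = (51/0.965)^(1/0.912)
t = 52.849741^(1/0.912)

77.4999 min


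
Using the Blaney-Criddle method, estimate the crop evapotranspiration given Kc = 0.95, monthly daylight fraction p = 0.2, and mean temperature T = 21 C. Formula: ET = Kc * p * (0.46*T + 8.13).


ET = Kc * p * (0.46*T + 8.13)
ET = 0.95 * 0.2 * (0.46*21 + 8.13)
ET = 0.95 * 0.2 * 17.7900

3.3801 mm/day


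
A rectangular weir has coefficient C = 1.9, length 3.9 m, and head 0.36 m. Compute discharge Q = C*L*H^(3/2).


Q = C * L * H^(3/2) = 1.9 * 3.9 * 0.36^1.5 = 1.9 * 3.9 * 0.216000

1.6006 m^3/s


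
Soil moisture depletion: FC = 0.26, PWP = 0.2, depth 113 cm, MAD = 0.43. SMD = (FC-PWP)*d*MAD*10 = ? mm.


SMD = (FC - PWP) * d * MAD * 10
SMD = (0.26 - 0.2) * 113 * 0.43 * 10
SMD = 0.0600 * 113 * 0.43 * 10

29.1540 mm


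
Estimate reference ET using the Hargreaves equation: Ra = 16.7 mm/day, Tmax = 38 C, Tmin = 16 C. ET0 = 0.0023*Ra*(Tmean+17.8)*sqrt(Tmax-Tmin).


Tmean = (Tmax + Tmin)/2 = (38 + 16)/2 = 27.0
ET0 = 0.0023 * 16.7 * (27.0 + 17.8) * sqrt(38 - 16)
ET0 = 0.0023 * 16.7 * 44.8 * 4.690416

8.0711 mm/day


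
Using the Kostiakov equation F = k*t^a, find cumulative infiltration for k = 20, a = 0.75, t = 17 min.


F = k * t^a = 20 * 17^0.75
F = 20 * 8.372144

167.4429 mm


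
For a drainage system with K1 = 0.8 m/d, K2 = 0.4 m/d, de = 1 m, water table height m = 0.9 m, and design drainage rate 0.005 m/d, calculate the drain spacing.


S^2 = 8*K2*de*m/q + 4*K1*m^2/q
S^2 = 8*0.4*1*0.9/0.005 + 4*0.8*0.9^2/0.005
S = sqrt(1094.4000)

33.0817 m


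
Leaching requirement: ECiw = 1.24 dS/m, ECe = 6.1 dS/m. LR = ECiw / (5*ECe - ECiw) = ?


LR = ECiw / (5*ECe - ECiw)
LR = 1.24 / (5*6.1 - 1.24)
LR = 1.24 / 29.2600

0.0424


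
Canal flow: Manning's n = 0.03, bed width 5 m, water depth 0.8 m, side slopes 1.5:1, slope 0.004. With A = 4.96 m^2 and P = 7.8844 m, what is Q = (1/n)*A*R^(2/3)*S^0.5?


R = A/P = 4.96/7.8844 = 0.629090
Q = (1/0.03) * 4.96 * 0.629090^(2/3) * 0.004^0.5

7.6771 m^3/s


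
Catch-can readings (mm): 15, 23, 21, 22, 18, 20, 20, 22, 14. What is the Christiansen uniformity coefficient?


mean = 19.444444 mm
MAD = 2.518519 mm
CU = (1 - 2.518519/19.444444)*100

87.0476 %


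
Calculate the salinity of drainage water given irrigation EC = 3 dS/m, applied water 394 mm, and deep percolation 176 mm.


EC_dw = EC_iw * D_iw / D_dw
EC_dw = 3 * 394 / 176
EC_dw = 1182 / 176

6.7159 dS/m


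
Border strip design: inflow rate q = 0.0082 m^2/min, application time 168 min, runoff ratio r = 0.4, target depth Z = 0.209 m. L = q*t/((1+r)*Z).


L = q*t/((1+r)*Z)
L = 0.0082*168/((1+0.4)*0.209)
L = 1.3776/0.2926

4.7081 m


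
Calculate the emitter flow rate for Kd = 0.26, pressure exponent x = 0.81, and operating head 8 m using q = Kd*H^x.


q = Kd * H^x = 0.26 * 8^0.81 = 0.26 * 5.388934

1.4011 L/h


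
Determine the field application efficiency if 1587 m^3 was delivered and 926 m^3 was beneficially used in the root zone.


Ea = V_root / V_field * 100 = 926 / 1587 * 100 = 58.3491%

58.3491 %


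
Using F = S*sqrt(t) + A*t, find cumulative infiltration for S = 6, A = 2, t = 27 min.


F = S*sqrt(t) + A*t
F = 6*sqrt(27) + 2*27
F = 6*5.196152 + 54

85.1769 mm


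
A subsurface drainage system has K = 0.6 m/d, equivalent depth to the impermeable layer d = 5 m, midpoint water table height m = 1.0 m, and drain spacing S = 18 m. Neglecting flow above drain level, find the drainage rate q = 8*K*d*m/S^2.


q = 8*K*d*m/S^2
q = 8*0.6*5*1.0/18^2
q = 24.0000 / 324

0.0741 m/d


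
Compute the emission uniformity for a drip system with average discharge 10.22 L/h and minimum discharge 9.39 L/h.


EU = (q_min/q_avg)*100 = (9.39/10.22)*100 = 91.8787%

91.8787 %


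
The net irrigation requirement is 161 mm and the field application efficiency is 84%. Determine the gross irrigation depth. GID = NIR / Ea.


Ea = 84% = 0.84
GID = NIR / Ea = 161 / 0.84 = 191.6667 mm

191.6667 mm


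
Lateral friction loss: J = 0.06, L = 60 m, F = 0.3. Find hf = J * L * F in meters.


hf = J * L * F = 0.06 * 60 * 0.3 = 1.0800 m

1.0800 m


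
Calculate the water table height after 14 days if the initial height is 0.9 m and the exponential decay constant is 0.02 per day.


m = m0 * exp(-k*t)
m = 0.9 * exp(-0.02 * 14)
m = 0.9 * exp(-0.2800)

0.6802 m


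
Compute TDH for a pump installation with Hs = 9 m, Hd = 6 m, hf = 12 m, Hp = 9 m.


TDH = Hs + Hd + hf + Hp = 9 + 6 + 12 + 9 = 36

36 m


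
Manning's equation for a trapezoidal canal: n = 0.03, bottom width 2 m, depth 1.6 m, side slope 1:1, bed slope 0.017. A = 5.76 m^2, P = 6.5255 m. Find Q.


R = A/P = 5.76/6.5255 = 0.882691
Q = (1/0.03) * 5.76 * 0.882691^(2/3) * 0.017^0.5

23.0355 m^3/s


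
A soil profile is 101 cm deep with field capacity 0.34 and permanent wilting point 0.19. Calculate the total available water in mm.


AWC = (FC - PWP) * d * 10
AWC = (0.34 - 0.19) * 101 * 10
AWC = 0.1500 * 101 * 10

151.5000 mm


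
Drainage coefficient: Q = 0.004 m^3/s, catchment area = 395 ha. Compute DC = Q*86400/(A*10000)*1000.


DC = Q * 86400 / (A * 10000) * 1000
DC = 0.004 * 86400 / (395 * 10000) * 1000
DC = 345600.0000 / 3950000

0.0875 mm/day


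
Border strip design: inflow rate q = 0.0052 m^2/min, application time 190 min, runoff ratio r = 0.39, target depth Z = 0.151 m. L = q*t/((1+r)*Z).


L = q*t/((1+r)*Z)
L = 0.0052*190/((1+0.39)*0.151)
L = 0.988/0.20989

4.7072 m


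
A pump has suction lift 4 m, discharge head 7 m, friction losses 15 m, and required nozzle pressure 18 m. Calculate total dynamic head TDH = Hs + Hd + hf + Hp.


TDH = Hs + Hd + hf + Hp = 4 + 7 + 15 + 18 = 44

44 m


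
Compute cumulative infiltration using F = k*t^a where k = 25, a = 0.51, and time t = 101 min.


F = k * t^a = 25 * 101^0.51
F = 25 * 10.524559

263.1140 mm


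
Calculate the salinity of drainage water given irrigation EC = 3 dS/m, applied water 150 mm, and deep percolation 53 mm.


EC_dw = EC_iw * D_iw / D_dw
EC_dw = 3 * 150 / 53
EC_dw = 450 / 53

8.4906 dS/m


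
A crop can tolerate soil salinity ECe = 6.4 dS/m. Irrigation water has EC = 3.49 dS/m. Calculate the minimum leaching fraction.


LR = ECiw / (5*ECe - ECiw)
LR = 3.49 / (5*6.4 - 3.49)
LR = 3.49 / 28.5100

0.1224


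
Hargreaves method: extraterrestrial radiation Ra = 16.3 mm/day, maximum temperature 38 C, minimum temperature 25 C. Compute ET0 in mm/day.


Tmean = (Tmax + Tmin)/2 = (38 + 25)/2 = 31.5
ET0 = 0.0023 * 16.3 * (31.5 + 17.8) * sqrt(38 - 25)
ET0 = 0.0023 * 16.3 * 49.3 * 3.605551

6.6640 mm/day


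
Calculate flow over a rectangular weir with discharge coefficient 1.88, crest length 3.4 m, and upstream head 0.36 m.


Q = C * L * H^(3/2) = 1.88 * 3.4 * 0.36^1.5 = 1.88 * 3.4 * 0.216000

1.3807 m^3/s


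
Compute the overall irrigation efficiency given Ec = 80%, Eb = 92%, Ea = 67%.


Ec = 0.8, Eb = 0.92, Ea = 0.67
E = 0.8 * 0.92 * 0.67 * 100 = 49.3120%

49.3120 %


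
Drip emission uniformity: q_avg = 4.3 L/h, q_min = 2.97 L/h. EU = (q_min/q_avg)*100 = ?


EU = (q_min/q_avg)*100 = (2.97/4.3)*100 = 69.0698%

69.0698 %


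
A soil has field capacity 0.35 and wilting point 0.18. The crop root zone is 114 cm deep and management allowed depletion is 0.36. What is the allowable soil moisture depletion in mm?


SMD = (FC - PWP) * d * MAD * 10
SMD = (0.35 - 0.18) * 114 * 0.36 * 10
SMD = 0.1700 * 114 * 0.36 * 10

69.7680 mm


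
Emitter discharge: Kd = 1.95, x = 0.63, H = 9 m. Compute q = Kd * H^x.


q = Kd * H^x = 1.95 * 9^0.63 = 1.95 * 3.991837

7.7841 L/h


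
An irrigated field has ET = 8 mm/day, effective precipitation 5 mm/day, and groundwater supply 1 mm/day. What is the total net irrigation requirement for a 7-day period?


Daily deficit = ET - Pe - GW = 8 - 5 - 1 = 2 mm/day
NIR = 2 * 7 = 14 mm

14.0000 mm


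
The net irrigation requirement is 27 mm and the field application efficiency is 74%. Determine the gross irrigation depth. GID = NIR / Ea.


Ea = 74% = 0.74
GID = NIR / Ea = 27 / 0.74 = 36.4865 mm

36.4865 mm


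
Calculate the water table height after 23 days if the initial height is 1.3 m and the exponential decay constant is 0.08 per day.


m = m0 * exp(-k*t)
m = 1.3 * exp(-0.08 * 23)
m = 1.3 * exp(-1.8400)

0.2065 m


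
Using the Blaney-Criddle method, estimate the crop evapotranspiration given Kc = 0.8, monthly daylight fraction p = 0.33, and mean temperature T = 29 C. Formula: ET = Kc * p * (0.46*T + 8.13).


ET = Kc * p * (0.46*T + 8.13)
ET = 0.8 * 0.33 * (0.46*29 + 8.13)
ET = 0.8 * 0.33 * 21.4700

5.6681 mm/day


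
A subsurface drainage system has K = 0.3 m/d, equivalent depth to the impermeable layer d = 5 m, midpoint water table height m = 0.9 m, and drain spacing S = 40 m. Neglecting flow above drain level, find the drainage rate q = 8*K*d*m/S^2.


q = 8*K*d*m/S^2
q = 8*0.3*5*0.9/40^2
q = 10.8000 / 1600

0.0068 m/d


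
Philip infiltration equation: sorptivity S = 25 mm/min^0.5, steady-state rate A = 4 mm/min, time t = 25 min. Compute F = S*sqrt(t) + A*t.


F = S*sqrt(t) + A*t
F = 25*sqrt(25) + 4*25
F = 25*5.000000 + 100

225.0000 mm


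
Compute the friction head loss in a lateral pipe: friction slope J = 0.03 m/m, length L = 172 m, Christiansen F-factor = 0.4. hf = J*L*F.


hf = J * L * F = 0.03 * 172 * 0.4 = 2.0640 m

2.0640 m


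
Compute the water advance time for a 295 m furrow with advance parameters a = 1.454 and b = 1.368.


t = (L/a)^(1/b)
t = (295/1.454)^(1/1.368)
t = 202.888583^(1/1.368)

48.5950 min


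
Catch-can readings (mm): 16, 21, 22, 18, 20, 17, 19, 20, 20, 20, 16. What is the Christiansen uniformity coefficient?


mean = 19.000000 mm
MAD = 1.636364 mm
CU = (1 - 1.636364/19.000000)*100

91.3876 %


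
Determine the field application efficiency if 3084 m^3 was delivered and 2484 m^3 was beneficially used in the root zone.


Ea = V_root / V_field * 100 = 2484 / 3084 * 100 = 80.5447%

80.5447 %


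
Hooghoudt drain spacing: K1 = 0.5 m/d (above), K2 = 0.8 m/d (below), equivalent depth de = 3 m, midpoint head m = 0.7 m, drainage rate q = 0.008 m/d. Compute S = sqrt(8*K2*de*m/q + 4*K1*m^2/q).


S^2 = 8*K2*de*m/q + 4*K1*m^2/q
S^2 = 8*0.8*3*0.7/0.008 + 4*0.5*0.7^2/0.008
S = sqrt(1802.5000)

42.4559 m


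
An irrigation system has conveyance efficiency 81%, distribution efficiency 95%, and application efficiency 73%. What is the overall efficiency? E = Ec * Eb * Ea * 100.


Ec = 0.81, Eb = 0.95, Ea = 0.73
E = 0.81 * 0.95 * 0.73 * 100 = 56.1735%

56.1735 %


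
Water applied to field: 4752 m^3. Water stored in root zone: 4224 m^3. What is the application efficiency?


Ea = V_root / V_field * 100 = 4224 / 4752 * 100 = 88.8889%

88.8889 %


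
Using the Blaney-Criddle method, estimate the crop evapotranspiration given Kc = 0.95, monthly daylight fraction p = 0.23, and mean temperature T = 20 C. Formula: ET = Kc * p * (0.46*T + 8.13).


ET = Kc * p * (0.46*T + 8.13)
ET = 0.95 * 0.23 * (0.46*20 + 8.13)
ET = 0.95 * 0.23 * 17.3300

3.7866 mm/day


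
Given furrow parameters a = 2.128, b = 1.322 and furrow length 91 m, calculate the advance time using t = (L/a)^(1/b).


t = (L/a)^(1/b)
t = (91/2.128)^(1/1.322)
t = 42.763158^(1/1.322)

17.1313 min


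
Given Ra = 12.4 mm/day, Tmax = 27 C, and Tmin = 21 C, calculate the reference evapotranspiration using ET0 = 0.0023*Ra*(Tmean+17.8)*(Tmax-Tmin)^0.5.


Tmean = (Tmax + Tmin)/2 = (27 + 21)/2 = 24.0
ET0 = 0.0023 * 12.4 * (24.0 + 17.8) * sqrt(27 - 21)
ET0 = 0.0023 * 12.4 * 41.8 * 2.449490

2.9201 mm/day


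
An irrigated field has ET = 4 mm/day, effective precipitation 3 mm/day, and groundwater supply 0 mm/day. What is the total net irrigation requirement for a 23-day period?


Daily deficit = ET - Pe - GW = 4 - 3 - 0 = 1 mm/day
NIR = 1 * 23 = 23 mm

23.0000 mm


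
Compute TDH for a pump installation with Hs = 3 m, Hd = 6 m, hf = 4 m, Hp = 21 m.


TDH = Hs + Hd + hf + Hp = 3 + 6 + 4 + 21 = 34

34 m


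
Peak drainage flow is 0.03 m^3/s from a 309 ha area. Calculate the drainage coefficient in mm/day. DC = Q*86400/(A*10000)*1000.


DC = Q * 86400 / (A * 10000) * 1000
DC = 0.03 * 86400 / (309 * 10000) * 1000
DC = 2592000.0000 / 3090000

0.8388 mm/day


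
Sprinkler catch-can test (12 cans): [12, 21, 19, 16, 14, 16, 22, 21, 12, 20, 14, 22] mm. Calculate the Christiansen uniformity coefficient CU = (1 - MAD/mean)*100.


mean = 17.416667 mm
MAD = 3.416667 mm
CU = (1 - 3.416667/17.416667)*100

80.3828 %


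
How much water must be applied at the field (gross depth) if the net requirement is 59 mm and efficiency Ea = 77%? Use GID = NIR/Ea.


Ea = 77% = 0.77
GID = NIR / Ea = 59 / 0.77 = 76.6234 mm

76.6234 mm


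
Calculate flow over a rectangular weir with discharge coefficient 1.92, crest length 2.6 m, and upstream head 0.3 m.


Q = C * L * H^(3/2) = 1.92 * 2.6 * 0.3^1.5 = 1.92 * 2.6 * 0.164317

0.8203 m^3/s


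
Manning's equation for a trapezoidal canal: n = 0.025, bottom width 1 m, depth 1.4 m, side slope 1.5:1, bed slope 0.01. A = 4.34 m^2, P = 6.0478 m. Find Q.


R = A/P = 4.34/6.0478 = 0.717616
Q = (1/0.025) * 4.34 * 0.717616^(2/3) * 0.01^0.5

13.9148 m^3/s


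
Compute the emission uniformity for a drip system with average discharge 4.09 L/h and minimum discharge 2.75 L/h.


EU = (q_min/q_avg)*100 = (2.75/4.09)*100 = 67.2372%

67.2372 %


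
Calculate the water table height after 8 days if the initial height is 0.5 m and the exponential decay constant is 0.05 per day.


m = m0 * exp(-k*t)
m = 0.5 * exp(-0.05 * 8)
m = 0.5 * exp(-0.4000)

0.3352 m


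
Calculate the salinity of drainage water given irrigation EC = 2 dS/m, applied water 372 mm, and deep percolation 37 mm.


EC_dw = EC_iw * D_iw / D_dw
EC_dw = 2 * 372 / 37
EC_dw = 744 / 37

20.1081 dS/m


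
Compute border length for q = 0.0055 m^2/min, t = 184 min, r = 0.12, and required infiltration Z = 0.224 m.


L = q*t/((1+r)*Z)
L = 0.0055*184/((1+0.12)*0.224)
L = 1.012/0.25088

4.0338 m


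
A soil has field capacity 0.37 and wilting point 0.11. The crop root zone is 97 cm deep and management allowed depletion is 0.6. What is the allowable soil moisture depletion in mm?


SMD = (FC - PWP) * d * MAD * 10
SMD = (0.37 - 0.11) * 97 * 0.6 * 10
SMD = 0.2600 * 97 * 0.6 * 10

151.3200 mm


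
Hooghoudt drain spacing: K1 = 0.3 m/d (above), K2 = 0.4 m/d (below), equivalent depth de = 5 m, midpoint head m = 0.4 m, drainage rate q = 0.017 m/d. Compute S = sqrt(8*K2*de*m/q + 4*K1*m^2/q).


S^2 = 8*K2*de*m/q + 4*K1*m^2/q
S^2 = 8*0.4*5*0.4/0.017 + 4*0.3*0.4^2/0.017
S = sqrt(387.7647)

19.6917 m


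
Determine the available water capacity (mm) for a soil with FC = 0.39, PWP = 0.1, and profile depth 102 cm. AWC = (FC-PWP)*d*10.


AWC = (FC - PWP) * d * 10
AWC = (0.39 - 0.1) * 102 * 10
AWC = 0.2900 * 102 * 10

295.8000 mm


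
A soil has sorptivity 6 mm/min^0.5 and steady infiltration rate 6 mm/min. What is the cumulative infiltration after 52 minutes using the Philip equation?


F = S*sqrt(t) + A*t
F = 6*sqrt(52) + 6*52
F = 6*7.211103 + 312

355.2666 mm


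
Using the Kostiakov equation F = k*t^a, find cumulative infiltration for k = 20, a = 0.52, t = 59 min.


F = k * t^a = 20 * 59^0.52
F = 20 * 8.333799

166.6760 mm


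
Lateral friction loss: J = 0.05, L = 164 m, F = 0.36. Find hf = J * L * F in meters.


hf = J * L * F = 0.05 * 164 * 0.36 = 2.9520 m

2.9520 m


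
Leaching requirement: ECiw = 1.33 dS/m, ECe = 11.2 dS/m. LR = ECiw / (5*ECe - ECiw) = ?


LR = ECiw / (5*ECe - ECiw)
LR = 1.33 / (5*11.2 - 1.33)
LR = 1.33 / 54.6700

0.0243


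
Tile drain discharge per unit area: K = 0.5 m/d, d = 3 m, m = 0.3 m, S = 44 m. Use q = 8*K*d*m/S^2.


q = 8*K*d*m/S^2
q = 8*0.5*3*0.3/44^2
q = 3.6000 / 1936

0.0019 m/d


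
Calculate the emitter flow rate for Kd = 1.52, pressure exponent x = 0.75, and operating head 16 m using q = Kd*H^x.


q = Kd * H^x = 1.52 * 16^0.75 = 1.52 * 8.000000

12.1600 L/h


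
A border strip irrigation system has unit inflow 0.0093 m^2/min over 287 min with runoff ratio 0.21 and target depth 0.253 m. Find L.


L = q*t/((1+r)*Z)
L = 0.0093*287/((1+0.21)*0.253)
L = 2.6691/0.30613

8.7188 m


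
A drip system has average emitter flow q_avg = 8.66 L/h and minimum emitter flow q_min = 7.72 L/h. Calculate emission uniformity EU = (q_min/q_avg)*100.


EU = (q_min/q_avg)*100 = (7.72/8.66)*100 = 89.1455%

89.1455 %


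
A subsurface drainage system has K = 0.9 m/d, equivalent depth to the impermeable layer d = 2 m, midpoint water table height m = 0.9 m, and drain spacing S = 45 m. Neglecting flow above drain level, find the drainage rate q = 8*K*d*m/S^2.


q = 8*K*d*m/S^2
q = 8*0.9*2*0.9/45^2
q = 12.9600 / 2025

0.0064 m/d


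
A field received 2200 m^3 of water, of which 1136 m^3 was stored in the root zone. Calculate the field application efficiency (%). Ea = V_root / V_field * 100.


Ea = V_root / V_field * 100 = 1136 / 2200 * 100 = 51.6364%

51.6364 %


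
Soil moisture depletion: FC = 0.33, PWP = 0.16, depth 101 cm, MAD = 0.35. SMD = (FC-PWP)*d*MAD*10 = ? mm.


SMD = (FC - PWP) * d * MAD * 10
SMD = (0.33 - 0.16) * 101 * 0.35 * 10
SMD = 0.1700 * 101 * 0.35 * 10

60.0950 mm


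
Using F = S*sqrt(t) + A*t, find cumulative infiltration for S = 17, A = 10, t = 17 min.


F = S*sqrt(t) + A*t
F = 17*sqrt(17) + 10*17
F = 17*4.123106 + 170

240.0928 mm


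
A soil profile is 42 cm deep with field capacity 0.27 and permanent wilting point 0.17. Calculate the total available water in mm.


AWC = (FC - PWP) * d * 10
AWC = (0.27 - 0.17) * 42 * 10
AWC = 0.1000 * 42 * 10

42.0000 mm


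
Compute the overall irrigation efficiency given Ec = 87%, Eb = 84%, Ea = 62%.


Ec = 0.87, Eb = 0.84, Ea = 0.62
E = 0.87 * 0.84 * 0.62 * 100 = 45.3096%

45.3096 %


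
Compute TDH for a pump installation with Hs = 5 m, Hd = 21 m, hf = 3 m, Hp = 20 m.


TDH = Hs + Hd + hf + Hp = 5 + 21 + 3 + 20 = 49

49 m


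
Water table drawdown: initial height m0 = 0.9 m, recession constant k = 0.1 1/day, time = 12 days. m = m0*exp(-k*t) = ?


m = m0 * exp(-k*t)
m = 0.9 * exp(-0.1 * 12)
m = 0.9 * exp(-1.2000)

0.2711 m


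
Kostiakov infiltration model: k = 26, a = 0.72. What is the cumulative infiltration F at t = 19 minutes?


F = k * t^a = 26 * 19^0.72
F = 26 * 8.331105

216.6087 mm


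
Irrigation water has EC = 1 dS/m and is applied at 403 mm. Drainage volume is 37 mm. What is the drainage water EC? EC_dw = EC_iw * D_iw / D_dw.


EC_dw = EC_iw * D_iw / D_dw
EC_dw = 1 * 403 / 37
EC_dw = 403 / 37

10.8919 dS/m


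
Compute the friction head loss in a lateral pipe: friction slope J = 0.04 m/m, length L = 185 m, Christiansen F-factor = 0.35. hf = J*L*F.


hf = J * L * F = 0.04 * 185 * 0.35 = 2.5900 m

2.5900 m


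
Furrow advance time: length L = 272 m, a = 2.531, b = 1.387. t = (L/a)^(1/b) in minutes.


t = (L/a)^(1/b)
t = (272/2.531)^(1/1.387)
t = 107.467404^(1/1.387)

29.1414 min


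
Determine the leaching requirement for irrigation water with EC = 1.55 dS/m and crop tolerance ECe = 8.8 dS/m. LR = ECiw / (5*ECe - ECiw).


LR = ECiw / (5*ECe - ECiw)
LR = 1.55 / (5*8.8 - 1.55)
LR = 1.55 / 42.4500

0.0365


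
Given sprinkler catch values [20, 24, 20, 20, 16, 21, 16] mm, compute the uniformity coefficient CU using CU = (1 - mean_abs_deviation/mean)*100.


mean = 19.571429 mm
MAD = 2.040816 mm
CU = (1 - 2.040816/19.571429)*100

89.5725 %


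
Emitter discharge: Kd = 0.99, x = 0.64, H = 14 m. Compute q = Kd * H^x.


q = Kd * H^x = 0.99 * 14^0.64 = 0.99 * 5.414046

5.3599 L/h


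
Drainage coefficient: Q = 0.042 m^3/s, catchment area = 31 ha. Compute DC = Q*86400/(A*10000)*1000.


DC = Q * 86400 / (A * 10000) * 1000
DC = 0.042 * 86400 / (31 * 10000) * 1000
DC = 3628800.0000 / 310000

11.7058 mm/day


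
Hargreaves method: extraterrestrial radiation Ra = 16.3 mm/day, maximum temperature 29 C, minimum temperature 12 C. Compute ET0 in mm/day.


Tmean = (Tmax + Tmin)/2 = (29 + 12)/2 = 20.5
ET0 = 0.0023 * 16.3 * (20.5 + 17.8) * sqrt(29 - 12)
ET0 = 0.0023 * 16.3 * 38.3 * 4.123106

5.9202 mm/day


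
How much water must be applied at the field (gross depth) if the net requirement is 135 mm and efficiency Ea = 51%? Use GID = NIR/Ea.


Ea = 51% = 0.51
GID = NIR / Ea = 135 / 0.51 = 264.7059 mm

264.7059 mm


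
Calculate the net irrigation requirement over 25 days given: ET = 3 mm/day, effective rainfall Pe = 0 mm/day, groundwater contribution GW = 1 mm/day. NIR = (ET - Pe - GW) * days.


Daily deficit = ET - Pe - GW = 3 - 0 - 1 = 2 mm/day
NIR = 2 * 25 = 50 mm

50.0000 mm


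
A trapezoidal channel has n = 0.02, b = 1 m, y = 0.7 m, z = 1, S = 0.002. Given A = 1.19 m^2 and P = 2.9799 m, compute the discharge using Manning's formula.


R = A/P = 1.19/2.9799 = 0.399342
Q = (1/0.02) * 1.19 * 0.399342^(2/3) * 0.002^0.5

1.4430 m^3/s


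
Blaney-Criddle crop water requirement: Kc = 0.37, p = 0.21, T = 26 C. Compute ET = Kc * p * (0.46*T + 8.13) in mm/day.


ET = Kc * p * (0.46*T + 8.13)
ET = 0.37 * 0.21 * (0.46*26 + 8.13)
ET = 0.37 * 0.21 * 20.0900

1.5610 mm/day


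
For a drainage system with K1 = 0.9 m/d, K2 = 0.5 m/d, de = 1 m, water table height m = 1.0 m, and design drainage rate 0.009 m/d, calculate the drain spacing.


S^2 = 8*K2*de*m/q + 4*K1*m^2/q
S^2 = 8*0.5*1*1.0/0.009 + 4*0.9*1.0^2/0.009
S = sqrt(844.4444)

29.0593 m


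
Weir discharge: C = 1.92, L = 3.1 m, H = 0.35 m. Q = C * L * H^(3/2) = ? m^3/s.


Q = C * L * H^(3/2) = 1.92 * 3.1 * 0.35^1.5 = 1.92 * 3.1 * 0.207063

1.2324 m^3/s


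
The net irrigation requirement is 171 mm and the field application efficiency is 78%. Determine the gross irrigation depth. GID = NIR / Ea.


Ea = 78% = 0.78
GID = NIR / Ea = 171 / 0.78 = 219.2308 mm

219.2308 mm


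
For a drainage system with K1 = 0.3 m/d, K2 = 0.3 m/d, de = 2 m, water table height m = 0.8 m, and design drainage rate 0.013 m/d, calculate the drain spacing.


S^2 = 8*K2*de*m/q + 4*K1*m^2/q
S^2 = 8*0.3*2*0.8/0.013 + 4*0.3*0.8^2/0.013
S = sqrt(354.4615)

18.8271 m


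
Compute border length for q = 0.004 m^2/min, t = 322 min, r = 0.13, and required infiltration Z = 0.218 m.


L = q*t/((1+r)*Z)
L = 0.004*322/((1+0.13)*0.218)
L = 1.288/0.24634

5.2285 m


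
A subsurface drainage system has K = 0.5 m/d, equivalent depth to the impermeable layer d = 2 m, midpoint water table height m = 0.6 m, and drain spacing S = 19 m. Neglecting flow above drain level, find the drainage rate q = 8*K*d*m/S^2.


q = 8*K*d*m/S^2
q = 8*0.5*2*0.6/19^2
q = 4.8000 / 361

0.0133 m/d


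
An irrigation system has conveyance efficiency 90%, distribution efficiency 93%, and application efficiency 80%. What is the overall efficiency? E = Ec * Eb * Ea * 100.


Ec = 0.9, Eb = 0.93, Ea = 0.8
E = 0.9 * 0.93 * 0.8 * 100 = 66.9600%

66.9600 %
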